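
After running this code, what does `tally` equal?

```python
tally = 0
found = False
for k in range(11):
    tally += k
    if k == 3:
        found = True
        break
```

Let's trace through this code step by step.

Initialize: tally = 0
Initialize: found = False
Entering loop: for k in range(11):

After execution: tally = 6
6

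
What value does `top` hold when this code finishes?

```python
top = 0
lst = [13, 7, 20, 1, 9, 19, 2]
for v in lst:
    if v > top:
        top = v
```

Let's trace through this code step by step.

Initialize: top = 0
Initialize: lst = [13, 7, 20, 1, 9, 19, 2]
Entering loop: for v in lst:

After execution: top = 20
20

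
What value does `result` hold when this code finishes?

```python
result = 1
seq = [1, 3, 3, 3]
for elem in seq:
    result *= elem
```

Let's trace through this code step by step.

Initialize: result = 1
Initialize: seq = [1, 3, 3, 3]
Entering loop: for elem in seq:

After execution: result = 27
27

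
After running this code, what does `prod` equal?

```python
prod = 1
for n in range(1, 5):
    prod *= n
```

Let's trace through this code step by step.

Initialize: prod = 1
Entering loop: for n in range(1, 5):

After execution: prod = 24
24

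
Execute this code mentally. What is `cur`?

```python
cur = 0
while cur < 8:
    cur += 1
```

Let's trace through this code step by step.

Initialize: cur = 0
Entering loop: while cur < 8:

After execution: cur = 8
8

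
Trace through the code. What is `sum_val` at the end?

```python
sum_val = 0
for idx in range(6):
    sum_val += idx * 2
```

Let's trace through this code step by step.

Initialize: sum_val = 0
Entering loop: for idx in range(6):

After execution: sum_val = 30
30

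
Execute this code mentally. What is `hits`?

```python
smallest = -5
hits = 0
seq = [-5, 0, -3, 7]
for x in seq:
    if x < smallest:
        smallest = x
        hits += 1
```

Let's trace through this code step by step.

Initialize: smallest = -5
Initialize: hits = 0
Initialize: seq = [-5, 0, -3, 7]
Entering loop: for x in seq:

After execution: hits = 0
0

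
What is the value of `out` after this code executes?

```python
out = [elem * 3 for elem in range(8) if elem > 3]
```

Let's trace through this code step by step.

Initialize: out = [elem * 3 for elem in range(8) if elem > 3]

After execution: out = [12, 15, 18, 21]
[12, 15, 18, 21]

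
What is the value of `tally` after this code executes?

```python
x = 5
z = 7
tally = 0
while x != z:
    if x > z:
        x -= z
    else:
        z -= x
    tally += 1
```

Let's trace through this code step by step.

Initialize: x = 5
Initialize: z = 7
Initialize: tally = 0
Entering loop: while x != z:

After execution: tally = 4
4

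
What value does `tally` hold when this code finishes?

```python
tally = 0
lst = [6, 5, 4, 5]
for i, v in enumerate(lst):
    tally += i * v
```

Let's trace through this code step by step.

Initialize: tally = 0
Initialize: lst = [6, 5, 4, 5]
Entering loop: for i, v in enumerate(lst):

After execution: tally = 28
28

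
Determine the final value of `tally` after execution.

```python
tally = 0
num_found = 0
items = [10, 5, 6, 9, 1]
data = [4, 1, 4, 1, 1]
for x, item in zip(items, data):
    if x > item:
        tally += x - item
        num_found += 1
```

Let's trace through this code step by step.

Initialize: tally = 0
Initialize: num_found = 0
Initialize: items = [10, 5, 6, 9, 1]
Initialize: data = [4, 1, 4, 1, 1]
Entering loop: for x, item in zip(items, data):

After execution: tally = 20
20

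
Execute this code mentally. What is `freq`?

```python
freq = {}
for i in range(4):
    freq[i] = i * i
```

Let's trace through this code step by step.

Initialize: freq = {}
Entering loop: for i in range(4):

After execution: freq = {0: 0, 1: 1, 2: 4, 3: 9}
{0: 0, 1: 1, 2: 4, 3: 9}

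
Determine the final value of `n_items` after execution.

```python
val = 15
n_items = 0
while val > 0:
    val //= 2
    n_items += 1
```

Let's trace through this code step by step.

Initialize: val = 15
Initialize: n_items = 0
Entering loop: while val > 0:

After execution: n_items = 4
4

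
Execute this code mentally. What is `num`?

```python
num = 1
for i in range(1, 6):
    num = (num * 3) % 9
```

Let's trace through this code step by step.

Initialize: num = 1
Entering loop: for i in range(1, 6):

After execution: num = 0
0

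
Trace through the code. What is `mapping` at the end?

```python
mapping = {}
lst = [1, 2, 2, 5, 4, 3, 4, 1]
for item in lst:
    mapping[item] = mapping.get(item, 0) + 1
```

Let's trace through this code step by step.

Initialize: mapping = {}
Initialize: lst = [1, 2, 2, 5, 4, 3, 4, 1]
Entering loop: for item in lst:

After execution: mapping = {1: 2, 2: 2, 5: 1, 4: 2, 3: 1}
{1: 2, 2: 2, 5: 1, 4: 2, 3: 1}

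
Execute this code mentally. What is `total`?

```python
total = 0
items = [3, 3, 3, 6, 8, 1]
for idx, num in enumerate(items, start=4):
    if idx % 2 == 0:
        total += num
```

Let's trace through this code step by step.

Initialize: total = 0
Initialize: items = [3, 3, 3, 6, 8, 1]
Entering loop: for idx, num in enumerate(items, start=4):

After execution: total = 14
14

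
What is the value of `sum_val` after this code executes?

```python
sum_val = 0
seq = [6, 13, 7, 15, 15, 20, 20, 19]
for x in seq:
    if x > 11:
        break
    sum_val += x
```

Let's trace through this code step by step.

Initialize: sum_val = 0
Initialize: seq = [6, 13, 7, 15, 15, 20, 20, 19]
Entering loop: for x in seq:

After execution: sum_val = 6
6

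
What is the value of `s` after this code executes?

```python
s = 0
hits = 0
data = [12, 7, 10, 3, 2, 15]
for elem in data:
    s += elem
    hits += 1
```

Let's trace through this code step by step.

Initialize: s = 0
Initialize: hits = 0
Initialize: data = [12, 7, 10, 3, 2, 15]
Entering loop: for elem in data:

After execution: s = 49
49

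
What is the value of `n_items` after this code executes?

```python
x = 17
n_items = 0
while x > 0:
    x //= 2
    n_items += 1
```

Let's trace through this code step by step.

Initialize: x = 17
Initialize: n_items = 0
Entering loop: while x > 0:

After execution: n_items = 5
5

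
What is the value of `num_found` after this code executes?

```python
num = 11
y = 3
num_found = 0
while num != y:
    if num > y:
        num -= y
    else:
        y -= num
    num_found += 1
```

Let's trace through this code step by step.

Initialize: num = 11
Initialize: y = 3
Initialize: num_found = 0
Entering loop: while num != y:

After execution: num_found = 5
5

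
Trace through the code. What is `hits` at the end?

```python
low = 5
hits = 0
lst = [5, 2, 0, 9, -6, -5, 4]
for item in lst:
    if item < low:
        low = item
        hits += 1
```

Let's trace through this code step by step.

Initialize: low = 5
Initialize: hits = 0
Initialize: lst = [5, 2, 0, 9, -6, -5, 4]
Entering loop: for item in lst:

After execution: hits = 3
3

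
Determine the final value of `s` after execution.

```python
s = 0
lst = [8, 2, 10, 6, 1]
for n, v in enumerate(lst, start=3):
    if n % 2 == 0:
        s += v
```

Let's trace through this code step by step.

Initialize: s = 0
Initialize: lst = [8, 2, 10, 6, 1]
Entering loop: for n, v in enumerate(lst, start=3):

After execution: s = 8
8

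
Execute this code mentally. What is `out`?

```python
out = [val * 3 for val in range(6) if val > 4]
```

Let's trace through this code step by step.

Initialize: out = [val * 3 for val in range(6) if val > 4]

After execution: out = [15]
[15]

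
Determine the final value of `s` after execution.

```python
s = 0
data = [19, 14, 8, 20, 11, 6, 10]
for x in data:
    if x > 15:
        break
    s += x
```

Let's trace through this code step by step.

Initialize: s = 0
Initialize: data = [19, 14, 8, 20, 11, 6, 10]
Entering loop: for x in data:

After execution: s = 0
0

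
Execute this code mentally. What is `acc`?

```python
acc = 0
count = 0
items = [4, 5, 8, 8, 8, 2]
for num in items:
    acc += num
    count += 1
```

Let's trace through this code step by step.

Initialize: acc = 0
Initialize: count = 0
Initialize: items = [4, 5, 8, 8, 8, 2]
Entering loop: for num in items:

After execution: acc = 35
35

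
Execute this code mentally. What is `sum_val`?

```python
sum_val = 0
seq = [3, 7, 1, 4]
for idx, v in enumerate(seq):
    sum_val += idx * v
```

Let's trace through this code step by step.

Initialize: sum_val = 0
Initialize: seq = [3, 7, 1, 4]
Entering loop: for idx, v in enumerate(seq):

After execution: sum_val = 21
21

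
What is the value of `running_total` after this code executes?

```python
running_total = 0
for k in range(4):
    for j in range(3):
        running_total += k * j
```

Let's trace through this code step by step.

Initialize: running_total = 0
Entering loop: for k in range(4):

After execution: running_total = 18
18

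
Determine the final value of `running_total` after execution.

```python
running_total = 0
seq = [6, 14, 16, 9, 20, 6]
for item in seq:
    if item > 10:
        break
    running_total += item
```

Let's trace through this code step by step.

Initialize: running_total = 0
Initialize: seq = [6, 14, 16, 9, 20, 6]
Entering loop: for item in seq:

After execution: running_total = 6
6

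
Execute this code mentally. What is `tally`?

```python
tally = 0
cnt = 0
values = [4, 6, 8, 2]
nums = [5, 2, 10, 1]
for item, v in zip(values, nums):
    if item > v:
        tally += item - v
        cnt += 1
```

Let's trace through this code step by step.

Initialize: tally = 0
Initialize: cnt = 0
Initialize: values = [4, 6, 8, 2]
Initialize: nums = [5, 2, 10, 1]
Entering loop: for item, v in zip(values, nums):

After execution: tally = 5
5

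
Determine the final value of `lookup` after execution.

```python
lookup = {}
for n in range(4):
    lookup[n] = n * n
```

Let's trace through this code step by step.

Initialize: lookup = {}
Entering loop: for n in range(4):

After execution: lookup = {0: 0, 1: 1, 2: 4, 3: 9}
{0: 0, 1: 1, 2: 4, 3: 9}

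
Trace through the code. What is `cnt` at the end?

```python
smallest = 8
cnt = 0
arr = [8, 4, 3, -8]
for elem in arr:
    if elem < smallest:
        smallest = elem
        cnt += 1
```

Let's trace through this code step by step.

Initialize: smallest = 8
Initialize: cnt = 0
Initialize: arr = [8, 4, 3, -8]
Entering loop: for elem in arr:

After execution: cnt = 3
3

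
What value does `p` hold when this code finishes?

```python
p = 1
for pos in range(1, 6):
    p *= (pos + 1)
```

Let's trace through this code step by step.

Initialize: p = 1
Entering loop: for pos in range(1, 6):

After execution: p = 720
720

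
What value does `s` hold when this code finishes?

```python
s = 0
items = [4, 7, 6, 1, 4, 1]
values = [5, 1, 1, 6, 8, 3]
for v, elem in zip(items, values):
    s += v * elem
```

Let's trace through this code step by step.

Initialize: s = 0
Initialize: items = [4, 7, 6, 1, 4, 1]
Initialize: values = [5, 1, 1, 6, 8, 3]
Entering loop: for v, elem in zip(items, values):

After execution: s = 74
74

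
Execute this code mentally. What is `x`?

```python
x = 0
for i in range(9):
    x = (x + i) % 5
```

Let's trace through this code step by step.

Initialize: x = 0
Entering loop: for i in range(9):

After execution: x = 1
1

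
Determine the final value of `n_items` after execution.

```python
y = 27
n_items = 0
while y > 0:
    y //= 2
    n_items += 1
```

Let's trace through this code step by step.

Initialize: y = 27
Initialize: n_items = 0
Entering loop: while y > 0:

After execution: n_items = 5
5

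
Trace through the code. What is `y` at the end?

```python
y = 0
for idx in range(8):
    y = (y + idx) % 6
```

Let's trace through this code step by step.

Initialize: y = 0
Entering loop: for idx in range(8):

After execution: y = 4
4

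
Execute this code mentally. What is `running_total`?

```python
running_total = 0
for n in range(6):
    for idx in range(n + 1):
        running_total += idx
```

Let's trace through this code step by step.

Initialize: running_total = 0
Entering loop: for n in range(6):

After execution: running_total = 35
35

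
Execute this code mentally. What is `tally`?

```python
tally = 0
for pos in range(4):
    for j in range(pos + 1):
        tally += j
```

Let's trace through this code step by step.

Initialize: tally = 0
Entering loop: for pos in range(4):

After execution: tally = 10
10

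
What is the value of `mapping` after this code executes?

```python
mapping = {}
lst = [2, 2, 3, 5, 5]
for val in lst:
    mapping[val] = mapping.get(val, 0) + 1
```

Let's trace through this code step by step.

Initialize: mapping = {}
Initialize: lst = [2, 2, 3, 5, 5]
Entering loop: for val in lst:

After execution: mapping = {2: 2, 3: 1, 5: 2}
{2: 2, 3: 1, 5: 2}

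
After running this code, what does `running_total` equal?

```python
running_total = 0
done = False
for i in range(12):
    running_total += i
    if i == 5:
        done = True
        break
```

Let's trace through this code step by step.

Initialize: running_total = 0
Initialize: done = False
Entering loop: for i in range(12):

After execution: running_total = 15
15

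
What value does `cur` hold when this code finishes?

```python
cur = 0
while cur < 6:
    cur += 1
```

Let's trace through this code step by step.

Initialize: cur = 0
Entering loop: while cur < 6:

After execution: cur = 6
6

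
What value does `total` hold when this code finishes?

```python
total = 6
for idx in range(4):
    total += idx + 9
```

Let's trace through this code step by step.

Initialize: total = 6
Entering loop: for idx in range(4):

After execution: total = 48
48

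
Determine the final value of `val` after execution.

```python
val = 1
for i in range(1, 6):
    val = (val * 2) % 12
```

Let's trace through this code step by step.

Initialize: val = 1
Entering loop: for i in range(1, 6):

After execution: val = 8
8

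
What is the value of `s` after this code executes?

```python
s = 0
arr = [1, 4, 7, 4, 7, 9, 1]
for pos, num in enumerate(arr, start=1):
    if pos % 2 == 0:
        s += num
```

Let's trace through this code step by step.

Initialize: s = 0
Initialize: arr = [1, 4, 7, 4, 7, 9, 1]
Entering loop: for pos, num in enumerate(arr, start=1):

After execution: s = 17
17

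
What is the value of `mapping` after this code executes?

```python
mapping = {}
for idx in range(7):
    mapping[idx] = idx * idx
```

Let's trace through this code step by step.

Initialize: mapping = {}
Entering loop: for idx in range(7):

After execution: mapping = {0: 0, 1: 1, 2: 4, 3: 9, 4: 16, 5: 25, 6: 36}
{0: 0, 1: 1, 2: 4, 3: 9, 4: 16, 5: 25, 6: 36}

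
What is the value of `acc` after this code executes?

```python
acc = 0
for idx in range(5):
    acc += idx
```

Let's trace through this code step by step.

Initialize: acc = 0
Entering loop: for idx in range(5):

After execution: acc = 10
10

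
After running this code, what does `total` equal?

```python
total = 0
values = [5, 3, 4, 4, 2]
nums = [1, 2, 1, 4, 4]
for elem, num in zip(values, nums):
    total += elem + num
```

Let's trace through this code step by step.

Initialize: total = 0
Initialize: values = [5, 3, 4, 4, 2]
Initialize: nums = [1, 2, 1, 4, 4]
Entering loop: for elem, num in zip(values, nums):

After execution: total = 30
30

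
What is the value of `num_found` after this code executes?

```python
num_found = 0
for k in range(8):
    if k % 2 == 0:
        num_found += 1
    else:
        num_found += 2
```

Let's trace through this code step by step.

Initialize: num_found = 0
Entering loop: for k in range(8):

After execution: num_found = 12
12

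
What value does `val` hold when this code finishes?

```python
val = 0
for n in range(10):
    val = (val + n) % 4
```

Let's trace through this code step by step.

Initialize: val = 0
Entering loop: for n in range(10):

After execution: val = 1
1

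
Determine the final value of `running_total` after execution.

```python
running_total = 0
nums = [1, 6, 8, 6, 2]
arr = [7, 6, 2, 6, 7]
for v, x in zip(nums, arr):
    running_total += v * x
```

Let's trace through this code step by step.

Initialize: running_total = 0
Initialize: nums = [1, 6, 8, 6, 2]
Initialize: arr = [7, 6, 2, 6, 7]
Entering loop: for v, x in zip(nums, arr):

After execution: running_total = 109
109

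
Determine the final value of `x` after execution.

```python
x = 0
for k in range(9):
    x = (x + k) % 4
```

Let's trace through this code step by step.

Initialize: x = 0
Entering loop: for k in range(9):

After execution: x = 0
0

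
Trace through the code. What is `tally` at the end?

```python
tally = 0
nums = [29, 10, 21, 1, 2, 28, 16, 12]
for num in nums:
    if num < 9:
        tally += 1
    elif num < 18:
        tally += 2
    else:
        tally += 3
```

Let's trace through this code step by step.

Initialize: tally = 0
Initialize: nums = [29, 10, 21, 1, 2, 28, 16, 12]
Entering loop: for num in nums:

After execution: tally = 17
17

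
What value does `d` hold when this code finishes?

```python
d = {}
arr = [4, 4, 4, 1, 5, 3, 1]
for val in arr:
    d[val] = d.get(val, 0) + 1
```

Let's trace through this code step by step.

Initialize: d = {}
Initialize: arr = [4, 4, 4, 1, 5, 3, 1]
Entering loop: for val in arr:

After execution: d = {4: 3, 1: 2, 5: 1, 3: 1}
{4: 3, 1: 2, 5: 1, 3: 1}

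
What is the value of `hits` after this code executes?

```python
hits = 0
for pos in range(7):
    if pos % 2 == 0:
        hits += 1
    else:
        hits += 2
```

Let's trace through this code step by step.

Initialize: hits = 0
Entering loop: for pos in range(7):

After execution: hits = 10
10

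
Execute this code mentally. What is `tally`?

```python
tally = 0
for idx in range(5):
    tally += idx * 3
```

Let's trace through this code step by step.

Initialize: tally = 0
Entering loop: for idx in range(5):

After execution: tally = 30
30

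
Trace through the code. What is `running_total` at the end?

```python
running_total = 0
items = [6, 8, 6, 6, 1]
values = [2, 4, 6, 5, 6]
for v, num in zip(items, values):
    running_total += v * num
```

Let's trace through this code step by step.

Initialize: running_total = 0
Initialize: items = [6, 8, 6, 6, 1]
Initialize: values = [2, 4, 6, 5, 6]
Entering loop: for v, num in zip(items, values):

After execution: running_total = 116
116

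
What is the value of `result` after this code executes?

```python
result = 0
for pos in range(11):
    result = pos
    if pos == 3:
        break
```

Let's trace through this code step by step.

Initialize: result = 0
Entering loop: for pos in range(11):

After execution: result = 3
3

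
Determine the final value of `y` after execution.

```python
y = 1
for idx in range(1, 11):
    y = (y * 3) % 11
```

Let's trace through this code step by step.

Initialize: y = 1
Entering loop: for idx in range(1, 11):

After execution: y = 1
1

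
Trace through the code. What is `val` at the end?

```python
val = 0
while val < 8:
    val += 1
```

Let's trace through this code step by step.

Initialize: val = 0
Entering loop: while val < 8:

After execution: val = 8
8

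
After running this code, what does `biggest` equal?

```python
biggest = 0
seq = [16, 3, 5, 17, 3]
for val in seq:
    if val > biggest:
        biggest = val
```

Let's trace through this code step by step.

Initialize: biggest = 0
Initialize: seq = [16, 3, 5, 17, 3]
Entering loop: for val in seq:

After execution: biggest = 17
17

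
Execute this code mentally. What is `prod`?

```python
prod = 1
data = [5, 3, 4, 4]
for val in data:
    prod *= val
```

Let's trace through this code step by step.

Initialize: prod = 1
Initialize: data = [5, 3, 4, 4]
Entering loop: for val in data:

After execution: prod = 240
240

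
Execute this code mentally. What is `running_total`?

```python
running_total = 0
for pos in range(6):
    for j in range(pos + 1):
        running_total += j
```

Let's trace through this code step by step.

Initialize: running_total = 0
Entering loop: for pos in range(6):

After execution: running_total = 35
35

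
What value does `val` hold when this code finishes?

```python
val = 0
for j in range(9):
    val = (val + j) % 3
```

Let's trace through this code step by step.

Initialize: val = 0
Entering loop: for j in range(9):

After execution: val = 0
0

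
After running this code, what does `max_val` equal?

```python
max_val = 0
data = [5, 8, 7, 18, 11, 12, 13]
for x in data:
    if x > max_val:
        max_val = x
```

Let's trace through this code step by step.

Initialize: max_val = 0
Initialize: data = [5, 8, 7, 18, 11, 12, 13]
Entering loop: for x in data:

After execution: max_val = 18
18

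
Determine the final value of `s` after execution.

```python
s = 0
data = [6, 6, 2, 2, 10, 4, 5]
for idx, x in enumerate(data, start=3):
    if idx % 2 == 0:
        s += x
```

Let's trace through this code step by step.

Initialize: s = 0
Initialize: data = [6, 6, 2, 2, 10, 4, 5]
Entering loop: for idx, x in enumerate(data, start=3):

After execution: s = 12
12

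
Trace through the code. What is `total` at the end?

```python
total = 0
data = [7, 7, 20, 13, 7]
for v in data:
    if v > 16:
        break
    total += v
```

Let's trace through this code step by step.

Initialize: total = 0
Initialize: data = [7, 7, 20, 13, 7]
Entering loop: for v in data:

After execution: total = 14
14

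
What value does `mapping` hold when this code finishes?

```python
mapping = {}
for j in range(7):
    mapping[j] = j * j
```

Let's trace through this code step by step.

Initialize: mapping = {}
Entering loop: for j in range(7):

After execution: mapping = {0: 0, 1: 1, 2: 4, 3: 9, 4: 16, 5: 25, 6: 36}
{0: 0, 1: 1, 2: 4, 3: 9, 4: 16, 5: 25, 6: 36}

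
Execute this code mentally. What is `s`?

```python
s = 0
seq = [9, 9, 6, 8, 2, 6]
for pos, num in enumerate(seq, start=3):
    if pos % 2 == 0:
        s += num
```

Let's trace through this code step by step.

Initialize: s = 0
Initialize: seq = [9, 9, 6, 8, 2, 6]
Entering loop: for pos, num in enumerate(seq, start=3):

After execution: s = 23
23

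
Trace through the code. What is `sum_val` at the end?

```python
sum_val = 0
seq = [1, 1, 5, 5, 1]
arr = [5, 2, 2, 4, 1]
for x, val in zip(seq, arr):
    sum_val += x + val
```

Let's trace through this code step by step.

Initialize: sum_val = 0
Initialize: seq = [1, 1, 5, 5, 1]
Initialize: arr = [5, 2, 2, 4, 1]
Entering loop: for x, val in zip(seq, arr):

After execution: sum_val = 27
27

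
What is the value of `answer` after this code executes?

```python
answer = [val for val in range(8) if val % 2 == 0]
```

Let's trace through this code step by step.

Initialize: answer = [val for val in range(8) if val % 2 == 0]

After execution: answer = [0, 2, 4, 6]
[0, 2, 4, 6]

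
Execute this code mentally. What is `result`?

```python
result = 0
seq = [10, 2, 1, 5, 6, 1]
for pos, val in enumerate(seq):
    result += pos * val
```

Let's trace through this code step by step.

Initialize: result = 0
Initialize: seq = [10, 2, 1, 5, 6, 1]
Entering loop: for pos, val in enumerate(seq):

After execution: result = 48
48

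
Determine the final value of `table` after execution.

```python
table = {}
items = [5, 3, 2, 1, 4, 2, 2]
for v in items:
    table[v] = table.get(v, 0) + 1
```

Let's trace through this code step by step.

Initialize: table = {}
Initialize: items = [5, 3, 2, 1, 4, 2, 2]
Entering loop: for v in items:

After execution: table = {5: 1, 3: 1, 2: 3, 1: 1, 4: 1}
{5: 1, 3: 1, 2: 3, 1: 1, 4: 1}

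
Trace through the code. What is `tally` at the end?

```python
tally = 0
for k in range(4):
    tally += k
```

Let's trace through this code step by step.

Initialize: tally = 0
Entering loop: for k in range(4):

After execution: tally = 6
6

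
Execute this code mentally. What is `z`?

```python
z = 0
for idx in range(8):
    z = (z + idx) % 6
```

Let's trace through this code step by step.

Initialize: z = 0
Entering loop: for idx in range(8):

After execution: z = 4
4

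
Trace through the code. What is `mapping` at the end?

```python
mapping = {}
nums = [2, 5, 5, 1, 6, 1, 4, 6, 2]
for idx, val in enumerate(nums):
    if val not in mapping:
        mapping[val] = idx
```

Let's trace through this code step by step.

Initialize: mapping = {}
Initialize: nums = [2, 5, 5, 1, 6, 1, 4, 6, 2]
Entering loop: for idx, val in enumerate(nums):

After execution: mapping = {2: 0, 5: 1, 1: 3, 6: 4, 4: 6}
{2: 0, 5: 1, 1: 3, 6: 4, 4: 6}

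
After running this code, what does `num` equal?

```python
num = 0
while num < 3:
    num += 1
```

Let's trace through this code step by step.

Initialize: num = 0
Entering loop: while num < 3:

After execution: num = 3
3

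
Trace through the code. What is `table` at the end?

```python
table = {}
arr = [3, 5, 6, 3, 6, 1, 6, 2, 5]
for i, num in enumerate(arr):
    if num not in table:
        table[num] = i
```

Let's trace through this code step by step.

Initialize: table = {}
Initialize: arr = [3, 5, 6, 3, 6, 1, 6, 2, 5]
Entering loop: for i, num in enumerate(arr):

After execution: table = {3: 0, 5: 1, 6: 2, 1: 5, 2: 7}
{3: 0, 5: 1, 6: 2, 1: 5, 2: 7}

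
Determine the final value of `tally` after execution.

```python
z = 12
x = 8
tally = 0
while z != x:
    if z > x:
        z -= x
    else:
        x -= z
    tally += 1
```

Let's trace through this code step by step.

Initialize: z = 12
Initialize: x = 8
Initialize: tally = 0
Entering loop: while z != x:

After execution: tally = 2
2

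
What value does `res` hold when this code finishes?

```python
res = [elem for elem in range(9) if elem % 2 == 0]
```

Let's trace through this code step by step.

Initialize: res = [elem for elem in range(9) if elem % 2 == 0]

After execution: res = [0, 2, 4, 6, 8]
[0, 2, 4, 6, 8]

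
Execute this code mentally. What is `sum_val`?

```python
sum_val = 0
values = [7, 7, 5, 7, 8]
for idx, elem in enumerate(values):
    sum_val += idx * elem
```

Let's trace through this code step by step.

Initialize: sum_val = 0
Initialize: values = [7, 7, 5, 7, 8]
Entering loop: for idx, elem in enumerate(values):

After execution: sum_val = 70
70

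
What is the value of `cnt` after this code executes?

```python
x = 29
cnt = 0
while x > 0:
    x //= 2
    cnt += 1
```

Let's trace through this code step by step.

Initialize: x = 29
Initialize: cnt = 0
Entering loop: while x > 0:

After execution: cnt = 5
5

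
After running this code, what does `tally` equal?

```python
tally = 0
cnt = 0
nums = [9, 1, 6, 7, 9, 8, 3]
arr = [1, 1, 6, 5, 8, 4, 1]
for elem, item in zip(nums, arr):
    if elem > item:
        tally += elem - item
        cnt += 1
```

Let's trace through this code step by step.

Initialize: tally = 0
Initialize: cnt = 0
Initialize: nums = [9, 1, 6, 7, 9, 8, 3]
Initialize: arr = [1, 1, 6, 5, 8, 4, 1]
Entering loop: for elem, item in zip(nums, arr):

After execution: tally = 17
17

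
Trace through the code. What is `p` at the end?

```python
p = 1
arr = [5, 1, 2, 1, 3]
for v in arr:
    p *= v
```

Let's trace through this code step by step.

Initialize: p = 1
Initialize: arr = [5, 1, 2, 1, 3]
Entering loop: for v in arr:

After execution: p = 30
30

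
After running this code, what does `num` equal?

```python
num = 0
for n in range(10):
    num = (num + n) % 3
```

Let's trace through this code step by step.

Initialize: num = 0
Entering loop: for n in range(10):

After execution: num = 0
0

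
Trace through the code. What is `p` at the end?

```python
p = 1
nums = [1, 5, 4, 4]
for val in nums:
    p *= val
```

Let's trace through this code step by step.

Initialize: p = 1
Initialize: nums = [1, 5, 4, 4]
Entering loop: for val in nums:

After execution: p = 80
80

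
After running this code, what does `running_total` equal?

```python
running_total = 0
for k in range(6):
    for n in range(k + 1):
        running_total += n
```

Let's trace through this code step by step.

Initialize: running_total = 0
Entering loop: for k in range(6):

After execution: running_total = 35
35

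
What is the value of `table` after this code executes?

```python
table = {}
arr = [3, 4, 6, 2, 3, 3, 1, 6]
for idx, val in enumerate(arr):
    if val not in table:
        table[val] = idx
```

Let's trace through this code step by step.

Initialize: table = {}
Initialize: arr = [3, 4, 6, 2, 3, 3, 1, 6]
Entering loop: for idx, val in enumerate(arr):

After execution: table = {3: 0, 4: 1, 6: 2, 2: 3, 1: 6}
{3: 0, 4: 1, 6: 2, 2: 3, 1: 6}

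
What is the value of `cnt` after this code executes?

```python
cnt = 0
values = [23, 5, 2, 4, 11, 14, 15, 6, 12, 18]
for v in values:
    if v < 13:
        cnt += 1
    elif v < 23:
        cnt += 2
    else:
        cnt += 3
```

Let's trace through this code step by step.

Initialize: cnt = 0
Initialize: values = [23, 5, 2, 4, 11, 14, 15, 6, 12, 18]
Entering loop: for v in values:

After execution: cnt = 15
15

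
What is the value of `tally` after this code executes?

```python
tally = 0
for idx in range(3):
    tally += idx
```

Let's trace through this code step by step.

Initialize: tally = 0
Entering loop: for idx in range(3):

After execution: tally = 3
3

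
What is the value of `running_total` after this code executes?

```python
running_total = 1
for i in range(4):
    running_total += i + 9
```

Let's trace through this code step by step.

Initialize: running_total = 1
Entering loop: for i in range(4):

After execution: running_total = 43
43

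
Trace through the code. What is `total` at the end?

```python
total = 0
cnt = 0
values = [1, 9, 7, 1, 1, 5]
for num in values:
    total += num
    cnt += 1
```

Let's trace through this code step by step.

Initialize: total = 0
Initialize: cnt = 0
Initialize: values = [1, 9, 7, 1, 1, 5]
Entering loop: for num in values:

After execution: total = 24
24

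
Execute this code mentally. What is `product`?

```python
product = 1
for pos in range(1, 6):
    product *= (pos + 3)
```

Let's trace through this code step by step.

Initialize: product = 1
Entering loop: for pos in range(1, 6):

After execution: product = 6720
6720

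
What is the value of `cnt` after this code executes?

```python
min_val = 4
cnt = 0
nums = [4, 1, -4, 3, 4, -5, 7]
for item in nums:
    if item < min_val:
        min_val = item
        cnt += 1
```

Let's trace through this code step by step.

Initialize: min_val = 4
Initialize: cnt = 0
Initialize: nums = [4, 1, -4, 3, 4, -5, 7]
Entering loop: for item in nums:

After execution: cnt = 3
3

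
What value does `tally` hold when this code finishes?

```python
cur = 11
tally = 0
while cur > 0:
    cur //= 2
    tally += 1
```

Let's trace through this code step by step.

Initialize: cur = 11
Initialize: tally = 0
Entering loop: while cur > 0:

After execution: tally = 4
4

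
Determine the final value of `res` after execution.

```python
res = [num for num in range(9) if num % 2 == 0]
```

Let's trace through this code step by step.

Initialize: res = [num for num in range(9) if num % 2 == 0]

After execution: res = [0, 2, 4, 6, 8]
[0, 2, 4, 6, 8]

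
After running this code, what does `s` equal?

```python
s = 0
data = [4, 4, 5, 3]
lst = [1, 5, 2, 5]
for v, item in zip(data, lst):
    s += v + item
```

Let's trace through this code step by step.

Initialize: s = 0
Initialize: data = [4, 4, 5, 3]
Initialize: lst = [1, 5, 2, 5]
Entering loop: for v, item in zip(data, lst):

After execution: s = 29
29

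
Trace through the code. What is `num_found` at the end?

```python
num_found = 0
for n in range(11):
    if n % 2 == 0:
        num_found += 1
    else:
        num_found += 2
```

Let's trace through this code step by step.

Initialize: num_found = 0
Entering loop: for n in range(11):

After execution: num_found = 16
16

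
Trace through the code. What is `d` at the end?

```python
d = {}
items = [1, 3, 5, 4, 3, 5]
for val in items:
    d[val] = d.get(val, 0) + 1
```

Let's trace through this code step by step.

Initialize: d = {}
Initialize: items = [1, 3, 5, 4, 3, 5]
Entering loop: for val in items:

After execution: d = {1: 1, 3: 2, 5: 2, 4: 1}
{1: 1, 3: 2, 5: 2, 4: 1}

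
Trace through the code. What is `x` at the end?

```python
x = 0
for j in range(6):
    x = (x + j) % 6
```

Let's trace through this code step by step.

Initialize: x = 0
Entering loop: for j in range(6):

After execution: x = 3
3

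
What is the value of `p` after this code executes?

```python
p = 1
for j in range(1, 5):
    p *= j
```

Let's trace through this code step by step.

Initialize: p = 1
Entering loop: for j in range(1, 5):

After execution: p = 24
24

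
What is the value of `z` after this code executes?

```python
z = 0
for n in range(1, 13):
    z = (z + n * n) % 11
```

Let's trace through this code step by step.

Initialize: z = 0
Entering loop: for n in range(1, 13):

After execution: z = 1
1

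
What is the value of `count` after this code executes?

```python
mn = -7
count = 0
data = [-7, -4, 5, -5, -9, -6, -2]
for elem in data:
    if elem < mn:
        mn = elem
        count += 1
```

Let's trace through this code step by step.

Initialize: mn = -7
Initialize: count = 0
Initialize: data = [-7, -4, 5, -5, -9, -6, -2]
Entering loop: for elem in data:

After execution: count = 1
1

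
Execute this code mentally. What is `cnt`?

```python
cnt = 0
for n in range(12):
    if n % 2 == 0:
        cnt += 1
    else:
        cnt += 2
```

Let's trace through this code step by step.

Initialize: cnt = 0
Entering loop: for n in range(12):

After execution: cnt = 18
18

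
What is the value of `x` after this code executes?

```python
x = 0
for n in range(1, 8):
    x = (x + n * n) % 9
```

Let's trace through this code step by step.

Initialize: x = 0
Entering loop: for n in range(1, 8):

After execution: x = 5
5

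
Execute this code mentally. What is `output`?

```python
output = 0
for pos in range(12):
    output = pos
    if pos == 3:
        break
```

Let's trace through this code step by step.

Initialize: output = 0
Entering loop: for pos in range(12):

After execution: output = 3
3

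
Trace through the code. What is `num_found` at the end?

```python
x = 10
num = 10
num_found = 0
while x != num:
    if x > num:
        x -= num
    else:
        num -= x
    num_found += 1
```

Let's trace through this code step by step.

Initialize: x = 10
Initialize: num = 10
Initialize: num_found = 0
Entering loop: while x != num:

After execution: num_found = 0
0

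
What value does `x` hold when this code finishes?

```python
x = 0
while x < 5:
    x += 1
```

Let's trace through this code step by step.

Initialize: x = 0
Entering loop: while x < 5:

After execution: x = 5
5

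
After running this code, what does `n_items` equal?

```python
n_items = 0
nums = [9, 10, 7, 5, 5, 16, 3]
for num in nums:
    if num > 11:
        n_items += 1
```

Let's trace through this code step by step.

Initialize: n_items = 0
Initialize: nums = [9, 10, 7, 5, 5, 16, 3]
Entering loop: for num in nums:

After execution: n_items = 1
1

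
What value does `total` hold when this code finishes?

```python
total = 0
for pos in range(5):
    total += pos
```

Let's trace through this code step by step.

Initialize: total = 0
Entering loop: for pos in range(5):

After execution: total = 10
10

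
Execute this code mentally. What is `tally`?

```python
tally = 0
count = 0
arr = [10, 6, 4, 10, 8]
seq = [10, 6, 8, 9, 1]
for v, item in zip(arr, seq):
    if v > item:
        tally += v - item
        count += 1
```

Let's trace through this code step by step.

Initialize: tally = 0
Initialize: count = 0
Initialize: arr = [10, 6, 4, 10, 8]
Initialize: seq = [10, 6, 8, 9, 1]
Entering loop: for v, item in zip(arr, seq):

After execution: tally = 8
8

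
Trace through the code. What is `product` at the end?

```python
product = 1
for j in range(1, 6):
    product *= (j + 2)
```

Let's trace through this code step by step.

Initialize: product = 1
Entering loop: for j in range(1, 6):

After execution: product = 2520
2520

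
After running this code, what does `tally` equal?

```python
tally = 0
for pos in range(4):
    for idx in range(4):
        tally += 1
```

Let's trace through this code step by step.

Initialize: tally = 0
Entering loop: for pos in range(4):

After execution: tally = 16
16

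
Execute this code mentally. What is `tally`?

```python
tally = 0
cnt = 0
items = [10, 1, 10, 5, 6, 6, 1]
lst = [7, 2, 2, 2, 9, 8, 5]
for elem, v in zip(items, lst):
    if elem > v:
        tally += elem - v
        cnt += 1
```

Let's trace through this code step by step.

Initialize: tally = 0
Initialize: cnt = 0
Initialize: items = [10, 1, 10, 5, 6, 6, 1]
Initialize: lst = [7, 2, 2, 2, 9, 8, 5]
Entering loop: for elem, v in zip(items, lst):

After execution: tally = 14
14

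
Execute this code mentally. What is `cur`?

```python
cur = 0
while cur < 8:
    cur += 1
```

Let's trace through this code step by step.

Initialize: cur = 0
Entering loop: while cur < 8:

After execution: cur = 8
8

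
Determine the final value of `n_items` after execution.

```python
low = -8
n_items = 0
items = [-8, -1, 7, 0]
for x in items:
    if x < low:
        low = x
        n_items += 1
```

Let's trace through this code step by step.

Initialize: low = -8
Initialize: n_items = 0
Initialize: items = [-8, -1, 7, 0]
Entering loop: for x in items:

After execution: n_items = 0
0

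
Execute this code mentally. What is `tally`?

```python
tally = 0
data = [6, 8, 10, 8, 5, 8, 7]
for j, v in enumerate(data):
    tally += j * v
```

Let's trace through this code step by step.

Initialize: tally = 0
Initialize: data = [6, 8, 10, 8, 5, 8, 7]
Entering loop: for j, v in enumerate(data):

After execution: tally = 154
154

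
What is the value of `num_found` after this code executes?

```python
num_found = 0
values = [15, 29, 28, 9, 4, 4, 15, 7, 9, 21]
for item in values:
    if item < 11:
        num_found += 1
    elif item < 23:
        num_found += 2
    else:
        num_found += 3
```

Let's trace through this code step by step.

Initialize: num_found = 0
Initialize: values = [15, 29, 28, 9, 4, 4, 15, 7, 9, 21]
Entering loop: for item in values:

After execution: num_found = 17
17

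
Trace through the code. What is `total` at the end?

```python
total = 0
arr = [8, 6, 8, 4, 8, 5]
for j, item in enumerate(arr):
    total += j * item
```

Let's trace through this code step by step.

Initialize: total = 0
Initialize: arr = [8, 6, 8, 4, 8, 5]
Entering loop: for j, item in enumerate(arr):

After execution: total = 91
91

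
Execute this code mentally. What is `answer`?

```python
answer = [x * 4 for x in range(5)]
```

Let's trace through this code step by step.

Initialize: answer = [x * 4 for x in range(5)]

After execution: answer = [0, 4, 8, 12, 16]
[0, 4, 8, 12, 16]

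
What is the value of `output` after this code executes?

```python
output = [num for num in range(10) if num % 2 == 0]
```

Let's trace through this code step by step.

Initialize: output = [num for num in range(10) if num % 2 == 0]

After execution: output = [0, 2, 4, 6, 8]
[0, 2, 4, 6, 8]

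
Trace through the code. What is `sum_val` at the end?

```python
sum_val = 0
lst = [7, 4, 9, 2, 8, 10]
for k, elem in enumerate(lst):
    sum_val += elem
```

Let's trace through this code step by step.

Initialize: sum_val = 0
Initialize: lst = [7, 4, 9, 2, 8, 10]
Entering loop: for k, elem in enumerate(lst):

After execution: sum_val = 40
40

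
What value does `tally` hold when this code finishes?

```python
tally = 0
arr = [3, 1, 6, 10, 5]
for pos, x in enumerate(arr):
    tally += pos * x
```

Let's trace through this code step by step.

Initialize: tally = 0
Initialize: arr = [3, 1, 6, 10, 5]
Entering loop: for pos, x in enumerate(arr):

After execution: tally = 63
63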